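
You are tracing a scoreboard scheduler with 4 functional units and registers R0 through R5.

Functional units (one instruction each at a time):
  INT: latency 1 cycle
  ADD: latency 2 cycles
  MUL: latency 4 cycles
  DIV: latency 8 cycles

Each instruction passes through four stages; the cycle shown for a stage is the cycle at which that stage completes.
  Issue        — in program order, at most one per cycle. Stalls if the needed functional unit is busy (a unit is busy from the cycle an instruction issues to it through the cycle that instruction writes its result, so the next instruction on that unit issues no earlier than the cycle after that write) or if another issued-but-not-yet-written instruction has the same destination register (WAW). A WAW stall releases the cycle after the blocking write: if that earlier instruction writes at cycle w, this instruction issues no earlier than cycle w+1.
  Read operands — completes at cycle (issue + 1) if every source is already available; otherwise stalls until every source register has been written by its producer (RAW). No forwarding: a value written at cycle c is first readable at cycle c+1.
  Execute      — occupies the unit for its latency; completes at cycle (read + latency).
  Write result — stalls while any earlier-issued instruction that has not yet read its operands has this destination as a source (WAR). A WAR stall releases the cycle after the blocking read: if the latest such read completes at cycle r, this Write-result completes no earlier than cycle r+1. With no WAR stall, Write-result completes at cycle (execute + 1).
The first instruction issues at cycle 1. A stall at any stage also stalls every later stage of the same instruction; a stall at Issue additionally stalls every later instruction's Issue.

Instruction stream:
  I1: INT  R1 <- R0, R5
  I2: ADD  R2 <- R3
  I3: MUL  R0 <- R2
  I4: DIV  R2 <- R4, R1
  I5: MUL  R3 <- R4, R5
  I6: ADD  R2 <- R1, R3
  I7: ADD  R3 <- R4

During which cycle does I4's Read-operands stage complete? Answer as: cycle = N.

cycle = 8

t=1  I1→INT
t=2  I1 RO · I2→ADD
t=3  I1 EX · I2 RO · I3→MUL
t=4  I1 WR R1
t=5  I2 EX
t=6  I2 WR R2
t=7  I3 RO · I4→DIV
t=8  I4 RO
t=11  I3 EX
t=12  I3 WR R0
t=13  I5→MUL
t=14  I5 RO
t=16  I4 EX
t=17  I4 WR R2
t=18  I5 EX · I6→ADD
t=19  I5 WR R3
t=20  I6 RO
t=22  I6 EX
t=23  I6 WR R2
t=24  I7→ADD
t=25  I7 RO
t=27  I7 EX
t=28  I7 WR R3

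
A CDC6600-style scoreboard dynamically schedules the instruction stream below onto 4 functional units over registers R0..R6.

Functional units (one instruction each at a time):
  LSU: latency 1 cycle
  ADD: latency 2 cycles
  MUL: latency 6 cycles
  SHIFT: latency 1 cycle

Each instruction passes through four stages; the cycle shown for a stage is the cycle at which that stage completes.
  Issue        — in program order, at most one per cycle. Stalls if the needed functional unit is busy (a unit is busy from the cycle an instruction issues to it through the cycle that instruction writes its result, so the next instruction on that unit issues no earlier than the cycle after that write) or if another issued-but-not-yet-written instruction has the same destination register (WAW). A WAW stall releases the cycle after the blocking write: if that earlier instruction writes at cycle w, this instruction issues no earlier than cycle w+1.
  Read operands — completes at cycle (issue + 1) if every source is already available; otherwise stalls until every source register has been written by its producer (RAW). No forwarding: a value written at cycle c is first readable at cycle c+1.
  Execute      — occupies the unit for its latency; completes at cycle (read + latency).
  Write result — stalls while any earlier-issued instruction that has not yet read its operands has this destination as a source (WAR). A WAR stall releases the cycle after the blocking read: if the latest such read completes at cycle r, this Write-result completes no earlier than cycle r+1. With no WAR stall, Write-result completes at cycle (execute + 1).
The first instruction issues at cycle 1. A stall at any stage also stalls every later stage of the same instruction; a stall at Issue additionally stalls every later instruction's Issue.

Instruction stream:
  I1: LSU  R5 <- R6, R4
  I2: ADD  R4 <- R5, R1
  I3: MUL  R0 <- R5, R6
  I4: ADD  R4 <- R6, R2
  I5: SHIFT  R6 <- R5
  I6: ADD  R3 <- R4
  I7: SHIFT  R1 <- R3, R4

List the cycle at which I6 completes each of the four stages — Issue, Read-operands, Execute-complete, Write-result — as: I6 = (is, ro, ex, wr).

  I1 | 1 | 2 | 3 | 4
  I2 | 2 | 5 | 7 | 8   RAW R5: wait I1 write@4
  I3 | 3 | 5 | 11 | 12   RAW R5: wait I1 write@4
  I4 | 9 | 10 | 12 | 13   struct: ADD busy until I2 writes@8
  I5 | 10 | 11 | 12 | 13
  I6 | 14 | 15 | 17 | 18   struct: ADD busy until I4 writes@13
  I7 | 15 | 19 | 20 | 21   RAW R3: wait I6 write@18

I6 = (14, 15, 17, 18)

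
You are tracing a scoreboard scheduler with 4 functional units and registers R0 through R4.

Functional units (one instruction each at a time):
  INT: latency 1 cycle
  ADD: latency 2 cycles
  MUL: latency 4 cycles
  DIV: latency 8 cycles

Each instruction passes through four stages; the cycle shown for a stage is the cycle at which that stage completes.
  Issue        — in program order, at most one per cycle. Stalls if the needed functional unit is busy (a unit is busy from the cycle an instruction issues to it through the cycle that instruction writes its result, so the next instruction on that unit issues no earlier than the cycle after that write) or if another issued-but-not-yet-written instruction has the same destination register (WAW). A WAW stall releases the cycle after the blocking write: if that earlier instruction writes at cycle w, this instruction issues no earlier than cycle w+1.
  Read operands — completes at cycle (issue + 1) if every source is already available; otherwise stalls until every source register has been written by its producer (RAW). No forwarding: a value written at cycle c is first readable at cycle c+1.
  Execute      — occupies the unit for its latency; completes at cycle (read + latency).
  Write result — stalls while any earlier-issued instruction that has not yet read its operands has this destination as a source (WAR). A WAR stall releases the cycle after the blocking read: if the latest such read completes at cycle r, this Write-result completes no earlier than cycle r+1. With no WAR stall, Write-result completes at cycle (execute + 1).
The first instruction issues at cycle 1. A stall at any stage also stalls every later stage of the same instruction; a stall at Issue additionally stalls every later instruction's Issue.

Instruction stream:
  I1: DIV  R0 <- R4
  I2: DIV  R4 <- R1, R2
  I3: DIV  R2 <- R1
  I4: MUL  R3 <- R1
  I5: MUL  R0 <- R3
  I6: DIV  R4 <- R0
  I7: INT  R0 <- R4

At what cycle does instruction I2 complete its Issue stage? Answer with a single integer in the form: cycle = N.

cycle = 12

c1: I1 dispatched to DIV
c2: I1 operands ready
c10: I1 complete
c11: R0←I1
c12: I2 dispatched to DIV
c13: I2 operands ready
c21: I2 complete
c22: R4←I2
c23: I3 dispatched to DIV
c24: I3 operands ready | I4 dispatched to MUL
c25: I4 operands ready
c29: I4 complete
c30: R3←I4
c31: I5 dispatched to MUL
c32: I3 complete | I5 operands ready
c33: R2←I3
c34: I6 dispatched to DIV
c36: I5 complete
c37: R0←I5
c38: I6 operands ready | I7 dispatched to INT
c46: I6 complete
c47: R4←I6
c48: I7 operands ready
c49: I7 complete
c50: R0←I7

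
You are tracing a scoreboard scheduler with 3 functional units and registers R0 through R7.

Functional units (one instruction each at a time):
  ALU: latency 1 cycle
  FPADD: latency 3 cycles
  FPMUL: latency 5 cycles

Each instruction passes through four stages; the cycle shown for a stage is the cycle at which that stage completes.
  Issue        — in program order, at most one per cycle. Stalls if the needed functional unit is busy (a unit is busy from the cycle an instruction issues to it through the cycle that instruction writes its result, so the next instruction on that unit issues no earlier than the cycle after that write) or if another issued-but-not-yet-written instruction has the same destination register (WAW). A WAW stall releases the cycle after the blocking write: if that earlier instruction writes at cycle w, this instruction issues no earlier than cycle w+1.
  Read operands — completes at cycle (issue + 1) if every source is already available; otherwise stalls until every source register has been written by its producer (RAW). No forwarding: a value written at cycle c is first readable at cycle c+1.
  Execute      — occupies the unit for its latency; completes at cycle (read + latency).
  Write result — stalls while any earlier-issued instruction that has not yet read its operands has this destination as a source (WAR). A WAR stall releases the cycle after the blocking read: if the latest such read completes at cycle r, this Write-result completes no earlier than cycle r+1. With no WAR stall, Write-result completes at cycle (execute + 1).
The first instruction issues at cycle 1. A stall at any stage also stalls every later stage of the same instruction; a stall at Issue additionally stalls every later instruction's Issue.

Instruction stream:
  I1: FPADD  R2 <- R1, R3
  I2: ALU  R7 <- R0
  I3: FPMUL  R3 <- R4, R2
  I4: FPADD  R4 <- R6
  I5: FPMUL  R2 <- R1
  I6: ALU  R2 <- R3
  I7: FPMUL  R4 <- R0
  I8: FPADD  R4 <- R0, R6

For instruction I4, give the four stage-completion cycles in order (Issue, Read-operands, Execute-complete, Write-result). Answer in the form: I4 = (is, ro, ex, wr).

[1] I1 issues→FPADD
[2] I1 reads, I2 issues→ALU
[3] I2 reads, I3 issues→FPMUL
[4] I2 exec-done
[5] I1 exec-done, I2 writes R7
[6] I1 writes R2
[7] I3 reads, I4 issues→FPADD
[8] I4 reads
[11] I4 exec-done
[12] I3 exec-done, I4 writes R4
[13] I3 writes R3
[14] I5 issues→FPMUL
[15] I5 reads
[20] I5 exec-done
[21] I5 writes R2
[22] I6 issues→ALU
[23] I6 reads, I7 issues→FPMUL
[24] I6 exec-done, I7 reads
[25] I6 writes R2
[29] I7 exec-done
[30] I7 writes R4
[31] I8 issues→FPADD
[32] I8 reads
[35] I8 exec-done
[36] I8 writes R4

I4 = (7, 8, 11, 12)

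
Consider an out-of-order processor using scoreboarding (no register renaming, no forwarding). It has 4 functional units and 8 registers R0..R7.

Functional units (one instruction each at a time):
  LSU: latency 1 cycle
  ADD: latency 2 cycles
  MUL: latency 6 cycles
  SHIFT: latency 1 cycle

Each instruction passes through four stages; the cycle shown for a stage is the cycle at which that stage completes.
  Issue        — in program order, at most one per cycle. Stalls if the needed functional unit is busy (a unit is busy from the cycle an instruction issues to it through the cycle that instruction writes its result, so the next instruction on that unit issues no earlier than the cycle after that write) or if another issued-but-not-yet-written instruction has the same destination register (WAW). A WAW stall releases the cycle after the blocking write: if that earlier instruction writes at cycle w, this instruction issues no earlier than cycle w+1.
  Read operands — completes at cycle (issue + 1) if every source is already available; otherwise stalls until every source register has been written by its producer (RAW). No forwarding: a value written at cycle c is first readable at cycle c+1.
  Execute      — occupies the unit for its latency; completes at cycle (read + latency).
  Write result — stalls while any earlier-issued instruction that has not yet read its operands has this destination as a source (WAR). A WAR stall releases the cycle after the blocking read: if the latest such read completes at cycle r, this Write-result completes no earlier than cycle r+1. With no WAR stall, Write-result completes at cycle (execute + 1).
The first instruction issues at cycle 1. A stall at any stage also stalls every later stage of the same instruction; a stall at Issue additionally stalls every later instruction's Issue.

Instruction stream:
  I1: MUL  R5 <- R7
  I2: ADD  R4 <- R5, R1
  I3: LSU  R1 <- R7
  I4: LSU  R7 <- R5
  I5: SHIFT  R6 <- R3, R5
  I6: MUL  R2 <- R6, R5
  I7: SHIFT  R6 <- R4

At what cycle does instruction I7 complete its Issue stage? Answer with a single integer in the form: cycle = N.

cycle = 17

I1: IS=1 RO=2 EX=8 WR=9
I2: IS=2 RO=10 EX=12 WR=13  [RAW R5: wait I1 write@9]
I3: IS=3 RO=4 EX=5 WR=11  [WAR R1: wait I2 read@10]
I4: IS=12 RO=13 EX=14 WR=15  [struct: LSU busy until I3 writes@11]
I5: IS=13 RO=14 EX=15 WR=16
I6: IS=14 RO=17 EX=23 WR=24  [RAW R6: wait I5 write@16]
I7: IS=17 RO=18 EX=19 WR=20  [struct: SHIFT busy until I5 writes@16]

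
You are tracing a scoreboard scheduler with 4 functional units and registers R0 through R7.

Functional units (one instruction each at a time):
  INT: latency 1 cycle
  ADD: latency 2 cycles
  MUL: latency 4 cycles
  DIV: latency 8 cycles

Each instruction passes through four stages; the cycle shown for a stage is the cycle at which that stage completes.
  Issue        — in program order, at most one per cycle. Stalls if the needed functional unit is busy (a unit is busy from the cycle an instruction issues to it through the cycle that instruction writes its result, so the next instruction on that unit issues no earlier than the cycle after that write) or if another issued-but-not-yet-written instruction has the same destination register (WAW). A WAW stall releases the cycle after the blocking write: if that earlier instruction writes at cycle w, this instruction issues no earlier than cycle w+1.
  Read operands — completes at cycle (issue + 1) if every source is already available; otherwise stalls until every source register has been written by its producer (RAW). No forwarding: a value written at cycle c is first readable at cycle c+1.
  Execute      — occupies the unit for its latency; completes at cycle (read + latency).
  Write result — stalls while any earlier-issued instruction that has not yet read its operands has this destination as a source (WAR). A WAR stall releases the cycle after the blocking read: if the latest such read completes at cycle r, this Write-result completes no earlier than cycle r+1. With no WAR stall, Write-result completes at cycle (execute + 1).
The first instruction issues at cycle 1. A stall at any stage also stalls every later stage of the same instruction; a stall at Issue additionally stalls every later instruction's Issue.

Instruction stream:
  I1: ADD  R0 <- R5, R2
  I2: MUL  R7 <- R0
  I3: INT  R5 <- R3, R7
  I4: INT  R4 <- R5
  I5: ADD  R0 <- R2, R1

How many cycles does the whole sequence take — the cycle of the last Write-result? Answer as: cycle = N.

[I1] 1/2/4/5
[I2] 2/6/10/11  (RAW R0: wait I1 write@5)
[I3] 3/12/13/14  (RAW R7: wait I2 write@11)
[I4] 15/16/17/18  (struct: INT busy until I3 writes@14)
[I5] 16/17/19/20

cycle = 20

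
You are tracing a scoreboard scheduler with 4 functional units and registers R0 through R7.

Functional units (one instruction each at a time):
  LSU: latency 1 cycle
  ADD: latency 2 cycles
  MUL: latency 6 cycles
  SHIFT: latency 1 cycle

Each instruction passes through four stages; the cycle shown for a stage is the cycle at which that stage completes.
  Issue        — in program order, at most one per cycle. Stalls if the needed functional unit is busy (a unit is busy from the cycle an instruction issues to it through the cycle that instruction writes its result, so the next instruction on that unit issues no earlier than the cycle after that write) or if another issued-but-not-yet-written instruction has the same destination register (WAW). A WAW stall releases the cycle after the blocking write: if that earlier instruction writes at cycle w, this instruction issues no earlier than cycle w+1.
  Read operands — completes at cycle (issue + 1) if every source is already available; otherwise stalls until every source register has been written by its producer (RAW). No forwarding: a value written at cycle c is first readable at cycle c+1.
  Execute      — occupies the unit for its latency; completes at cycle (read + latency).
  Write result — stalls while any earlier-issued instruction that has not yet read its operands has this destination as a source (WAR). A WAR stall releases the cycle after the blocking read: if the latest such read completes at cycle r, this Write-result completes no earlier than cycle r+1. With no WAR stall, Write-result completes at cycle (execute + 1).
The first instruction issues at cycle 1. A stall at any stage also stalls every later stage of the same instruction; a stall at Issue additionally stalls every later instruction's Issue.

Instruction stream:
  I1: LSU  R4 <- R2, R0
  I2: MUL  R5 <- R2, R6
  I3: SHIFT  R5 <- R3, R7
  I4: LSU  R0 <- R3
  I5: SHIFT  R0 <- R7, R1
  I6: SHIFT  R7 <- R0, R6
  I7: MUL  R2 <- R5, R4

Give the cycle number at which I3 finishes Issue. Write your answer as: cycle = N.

cycle = 11

cycle 1: issue I1 (LSU)
cycle 2: I1 read-ops · issue I2 (MUL)
cycle 3: I1 finished on LSU · I2 read-ops
cycle 4: I1→R4
cycle 9: I2 finished on MUL
cycle 10: I2→R5
cycle 11: issue I3 (SHIFT)
cycle 12: I3 read-ops · issue I4 (LSU)
cycle 13: I3 finished on SHIFT · I4 read-ops
cycle 14: I3→R5 · I4 finished on LSU
cycle 15: I4→R0
cycle 16: issue I5 (SHIFT)
cycle 17: I5 read-ops
cycle 18: I5 finished on SHIFT
cycle 19: I5→R0
cycle 20: issue I6 (SHIFT)
cycle 21: I6 read-ops · issue I7 (MUL)
cycle 22: I6 finished on SHIFT · I7 read-ops
cycle 23: I6→R7
cycle 28: I7 finished on MUL
cycle 29: I7→R2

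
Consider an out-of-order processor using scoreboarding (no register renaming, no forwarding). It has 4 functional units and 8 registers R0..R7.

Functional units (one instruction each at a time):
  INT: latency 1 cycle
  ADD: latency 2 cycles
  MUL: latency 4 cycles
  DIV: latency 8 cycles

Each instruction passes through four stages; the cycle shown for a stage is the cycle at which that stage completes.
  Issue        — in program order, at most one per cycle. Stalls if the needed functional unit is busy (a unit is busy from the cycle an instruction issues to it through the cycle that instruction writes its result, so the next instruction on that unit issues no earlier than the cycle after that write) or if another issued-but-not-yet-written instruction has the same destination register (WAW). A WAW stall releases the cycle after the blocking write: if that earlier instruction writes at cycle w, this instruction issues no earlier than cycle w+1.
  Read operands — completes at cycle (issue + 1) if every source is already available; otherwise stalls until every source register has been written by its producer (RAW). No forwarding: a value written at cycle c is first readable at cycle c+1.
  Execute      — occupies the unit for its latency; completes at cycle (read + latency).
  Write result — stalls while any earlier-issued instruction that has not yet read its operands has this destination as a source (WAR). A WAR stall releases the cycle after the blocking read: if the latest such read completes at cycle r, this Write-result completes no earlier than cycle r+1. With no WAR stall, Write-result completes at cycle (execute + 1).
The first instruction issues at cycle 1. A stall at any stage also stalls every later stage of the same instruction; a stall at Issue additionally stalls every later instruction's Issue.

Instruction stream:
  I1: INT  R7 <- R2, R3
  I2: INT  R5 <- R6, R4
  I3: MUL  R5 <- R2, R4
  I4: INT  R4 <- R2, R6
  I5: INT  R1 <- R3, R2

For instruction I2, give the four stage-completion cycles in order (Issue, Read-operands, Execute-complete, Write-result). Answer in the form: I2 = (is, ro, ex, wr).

cycle 1: I1 dispatched to INT
cycle 2: I1 operands ready
cycle 3: I1 complete
cycle 4: R7←I1
cycle 5: I2 dispatched to INT
cycle 6: I2 operands ready
cycle 7: I2 complete
cycle 8: R5←I2
cycle 9: I3 dispatched to MUL
cycle 10: I3 operands ready | I4 dispatched to INT
cycle 11: I4 operands ready
cycle 12: I4 complete
cycle 13: R4←I4
cycle 14: I3 complete | I5 dispatched to INT
cycle 15: R5←I3 | I5 operands ready
cycle 16: I5 complete
cycle 17: R1←I5

I2 = (5, 6, 7, 8)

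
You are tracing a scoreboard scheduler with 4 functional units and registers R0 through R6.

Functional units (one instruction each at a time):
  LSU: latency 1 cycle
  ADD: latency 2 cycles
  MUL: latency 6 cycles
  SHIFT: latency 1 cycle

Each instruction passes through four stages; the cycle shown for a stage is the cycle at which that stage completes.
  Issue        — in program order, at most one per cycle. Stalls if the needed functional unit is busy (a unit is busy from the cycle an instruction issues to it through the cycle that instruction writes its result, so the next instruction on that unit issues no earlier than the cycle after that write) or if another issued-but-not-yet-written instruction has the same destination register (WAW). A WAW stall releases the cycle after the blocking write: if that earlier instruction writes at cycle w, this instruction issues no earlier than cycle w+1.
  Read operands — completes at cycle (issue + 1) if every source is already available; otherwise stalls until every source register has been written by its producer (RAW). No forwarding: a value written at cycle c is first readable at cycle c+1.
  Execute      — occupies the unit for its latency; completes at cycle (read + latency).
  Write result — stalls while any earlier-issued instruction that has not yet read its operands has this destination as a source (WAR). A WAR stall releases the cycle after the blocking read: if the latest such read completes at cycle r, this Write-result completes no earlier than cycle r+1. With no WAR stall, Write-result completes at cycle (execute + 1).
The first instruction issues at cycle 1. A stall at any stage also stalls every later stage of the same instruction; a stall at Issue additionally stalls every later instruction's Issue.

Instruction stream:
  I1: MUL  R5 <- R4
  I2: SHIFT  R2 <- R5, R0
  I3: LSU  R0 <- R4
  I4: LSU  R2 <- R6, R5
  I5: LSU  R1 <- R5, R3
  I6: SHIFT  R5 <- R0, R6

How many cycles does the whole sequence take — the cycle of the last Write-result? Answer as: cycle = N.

cycle = 21

[I1] 1/2/8/9
[I2] 2/10/11/12  (RAW R5: wait I1 write@9)
[I3] 3/4/5/11  (WAR R0: wait I2 read@10)
[I4] 13/14/15/16  (WAW R2: wait I2 write@12)
[I5] 17/18/19/20  (struct: LSU busy until I4 writes@16)
[I6] 18/19/20/21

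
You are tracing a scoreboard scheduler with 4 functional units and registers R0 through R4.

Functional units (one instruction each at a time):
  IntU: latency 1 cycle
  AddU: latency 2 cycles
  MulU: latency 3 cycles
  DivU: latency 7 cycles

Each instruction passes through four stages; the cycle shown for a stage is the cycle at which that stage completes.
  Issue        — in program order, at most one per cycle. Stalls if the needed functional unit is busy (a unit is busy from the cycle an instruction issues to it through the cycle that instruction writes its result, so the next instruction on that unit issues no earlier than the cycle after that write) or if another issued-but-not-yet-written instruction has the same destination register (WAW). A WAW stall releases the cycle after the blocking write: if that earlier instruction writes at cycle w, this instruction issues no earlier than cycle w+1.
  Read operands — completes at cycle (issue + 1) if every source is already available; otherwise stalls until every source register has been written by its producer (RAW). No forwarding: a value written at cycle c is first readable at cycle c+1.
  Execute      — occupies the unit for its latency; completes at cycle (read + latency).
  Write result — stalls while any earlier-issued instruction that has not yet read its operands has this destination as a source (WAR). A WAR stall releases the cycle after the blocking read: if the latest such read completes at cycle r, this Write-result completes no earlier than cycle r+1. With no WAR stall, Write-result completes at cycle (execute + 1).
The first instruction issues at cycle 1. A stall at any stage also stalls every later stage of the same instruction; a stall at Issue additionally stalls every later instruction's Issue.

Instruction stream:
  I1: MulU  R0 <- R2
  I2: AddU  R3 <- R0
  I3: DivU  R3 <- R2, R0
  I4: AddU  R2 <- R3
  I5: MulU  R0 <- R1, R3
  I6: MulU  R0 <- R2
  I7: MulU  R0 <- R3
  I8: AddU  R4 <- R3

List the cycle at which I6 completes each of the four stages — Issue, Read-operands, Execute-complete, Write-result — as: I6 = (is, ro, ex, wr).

I1  is:1  ro:2  ex:5  wr:6
I2  is:2  ro:7  ex:9  wr:10  — RAW R0: wait I1 write@6
I3  is:11  ro:12  ex:19  wr:20  — WAW R3: wait I2 write@10
I4  is:12  ro:21  ex:23  wr:24  — RAW R3: wait I3 write@20
I5  is:13  ro:21  ex:24  wr:25  — RAW R3: wait I3 write@20
I6  is:26  ro:27  ex:30  wr:31  — struct: MulU busy until I5 writes@25
I7  is:32  ro:33  ex:36  wr:37  — struct: MulU busy until I6 writes@31
I8  is:33  ro:34  ex:36  wr:37

I6 = (26, 27, 30, 31)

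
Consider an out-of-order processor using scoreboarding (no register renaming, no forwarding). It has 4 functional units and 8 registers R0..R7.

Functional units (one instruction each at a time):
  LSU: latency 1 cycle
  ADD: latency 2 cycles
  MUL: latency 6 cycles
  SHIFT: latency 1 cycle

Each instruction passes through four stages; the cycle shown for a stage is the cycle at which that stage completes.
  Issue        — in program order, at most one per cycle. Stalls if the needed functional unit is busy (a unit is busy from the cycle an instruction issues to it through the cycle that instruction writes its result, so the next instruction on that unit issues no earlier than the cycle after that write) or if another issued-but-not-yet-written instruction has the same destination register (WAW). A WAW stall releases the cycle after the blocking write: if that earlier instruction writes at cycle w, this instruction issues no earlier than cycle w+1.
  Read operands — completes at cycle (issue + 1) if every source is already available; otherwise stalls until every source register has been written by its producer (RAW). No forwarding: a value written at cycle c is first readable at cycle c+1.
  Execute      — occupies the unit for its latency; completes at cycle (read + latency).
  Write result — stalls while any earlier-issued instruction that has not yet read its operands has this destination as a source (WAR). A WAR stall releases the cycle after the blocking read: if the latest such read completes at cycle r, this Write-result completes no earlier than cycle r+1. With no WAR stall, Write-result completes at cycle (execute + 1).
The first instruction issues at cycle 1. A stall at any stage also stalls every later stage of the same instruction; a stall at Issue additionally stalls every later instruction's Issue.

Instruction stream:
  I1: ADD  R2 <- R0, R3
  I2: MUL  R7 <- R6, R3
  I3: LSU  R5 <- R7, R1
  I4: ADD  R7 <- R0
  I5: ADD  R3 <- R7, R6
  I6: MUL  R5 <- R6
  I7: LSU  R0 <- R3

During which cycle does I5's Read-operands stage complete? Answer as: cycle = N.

[1] issue I1 (ADD)
[2] I1 read-ops; issue I2 (MUL)
[3] I2 read-ops; issue I3 (LSU)
[4] I1 finished on ADD
[5] I1→R2
[9] I2 finished on MUL
[10] I2→R7
[11] I3 read-ops; issue I4 (ADD)
[12] I3 finished on LSU; I4 read-ops
[13] I3→R5
[14] I4 finished on ADD
[15] I4→R7
[16] issue I5 (ADD)
[17] I5 read-ops; issue I6 (MUL)
[18] I6 read-ops; issue I7 (LSU)
[19] I5 finished on ADD
[20] I5→R3
[21] I7 read-ops
[22] I7 finished on LSU
[23] I7→R0
[24] I6 finished on MUL
[25] I6→R5

cycle = 17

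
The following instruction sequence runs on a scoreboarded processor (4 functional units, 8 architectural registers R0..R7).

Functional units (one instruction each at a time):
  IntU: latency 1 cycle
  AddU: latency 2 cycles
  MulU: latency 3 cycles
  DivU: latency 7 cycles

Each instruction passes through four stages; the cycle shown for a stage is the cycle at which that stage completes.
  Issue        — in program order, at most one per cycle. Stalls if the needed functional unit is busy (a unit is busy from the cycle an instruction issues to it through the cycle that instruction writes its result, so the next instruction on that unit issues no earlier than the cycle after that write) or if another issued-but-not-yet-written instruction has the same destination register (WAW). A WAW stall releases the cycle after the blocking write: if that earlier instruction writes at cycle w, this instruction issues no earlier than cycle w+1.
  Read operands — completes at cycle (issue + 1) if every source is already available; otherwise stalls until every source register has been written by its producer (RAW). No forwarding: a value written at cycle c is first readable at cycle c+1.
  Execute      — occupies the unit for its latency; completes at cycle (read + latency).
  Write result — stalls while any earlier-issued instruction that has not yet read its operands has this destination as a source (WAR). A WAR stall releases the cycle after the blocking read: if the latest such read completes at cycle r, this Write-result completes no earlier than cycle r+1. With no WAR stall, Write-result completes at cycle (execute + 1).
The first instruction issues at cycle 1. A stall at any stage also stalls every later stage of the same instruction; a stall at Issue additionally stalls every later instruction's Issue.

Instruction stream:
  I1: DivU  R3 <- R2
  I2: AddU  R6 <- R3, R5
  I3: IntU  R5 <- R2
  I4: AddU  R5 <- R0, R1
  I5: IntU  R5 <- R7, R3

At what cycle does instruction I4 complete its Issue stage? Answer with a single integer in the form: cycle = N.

t=1  I1→DivU
t=2  I1 RO; I2→AddU
t=3  I3→IntU
t=4  I3 RO
t=5  I3 EX
t=9  I1 EX
t=10  I1 WR R3
t=11  I2 RO
t=12  I3 WR R5
t=13  I2 EX
t=14  I2 WR R6
t=15  I4→AddU
t=16  I4 RO
t=18  I4 EX
t=19  I4 WR R5
t=20  I5→IntU
t=21  I5 RO
t=22  I5 EX
t=23  I5 WR R5

cycle = 15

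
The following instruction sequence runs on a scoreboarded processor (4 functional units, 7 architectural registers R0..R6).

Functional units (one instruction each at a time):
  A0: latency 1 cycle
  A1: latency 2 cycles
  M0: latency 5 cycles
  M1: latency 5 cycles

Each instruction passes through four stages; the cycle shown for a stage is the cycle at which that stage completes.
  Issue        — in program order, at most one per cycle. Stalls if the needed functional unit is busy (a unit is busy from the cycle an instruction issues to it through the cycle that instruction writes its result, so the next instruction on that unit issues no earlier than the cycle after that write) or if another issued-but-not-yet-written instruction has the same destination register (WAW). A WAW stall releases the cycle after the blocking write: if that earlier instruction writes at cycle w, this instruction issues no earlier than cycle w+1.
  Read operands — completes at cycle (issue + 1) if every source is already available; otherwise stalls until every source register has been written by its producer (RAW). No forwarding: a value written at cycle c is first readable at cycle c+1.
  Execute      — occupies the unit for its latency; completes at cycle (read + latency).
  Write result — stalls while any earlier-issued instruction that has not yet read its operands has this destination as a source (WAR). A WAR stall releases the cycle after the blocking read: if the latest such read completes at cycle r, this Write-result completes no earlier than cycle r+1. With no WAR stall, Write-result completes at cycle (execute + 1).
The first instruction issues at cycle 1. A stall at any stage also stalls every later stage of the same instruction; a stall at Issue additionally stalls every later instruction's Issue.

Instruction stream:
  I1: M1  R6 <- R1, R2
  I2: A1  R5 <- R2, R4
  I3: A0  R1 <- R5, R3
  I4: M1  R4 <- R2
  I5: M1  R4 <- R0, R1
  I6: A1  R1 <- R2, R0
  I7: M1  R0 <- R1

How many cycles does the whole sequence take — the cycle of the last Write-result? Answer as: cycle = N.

cycle = 32

[1] I1→M1
[2] I1 RO; I2→A1
[3] I2 RO; I3→A0
[5] I2 EX
[6] I2 WR R5
[7] I1 EX; I3 RO
[8] I1 WR R6; I3 EX
[9] I3 WR R1; I4→M1
[10] I4 RO
[15] I4 EX
[16] I4 WR R4
[17] I5→M1
[18] I5 RO; I6→A1
[19] I6 RO
[21] I6 EX
[22] I6 WR R1
[23] I5 EX
[24] I5 WR R4
[25] I7→M1
[26] I7 RO
[31] I7 EX
[32] I7 WR R0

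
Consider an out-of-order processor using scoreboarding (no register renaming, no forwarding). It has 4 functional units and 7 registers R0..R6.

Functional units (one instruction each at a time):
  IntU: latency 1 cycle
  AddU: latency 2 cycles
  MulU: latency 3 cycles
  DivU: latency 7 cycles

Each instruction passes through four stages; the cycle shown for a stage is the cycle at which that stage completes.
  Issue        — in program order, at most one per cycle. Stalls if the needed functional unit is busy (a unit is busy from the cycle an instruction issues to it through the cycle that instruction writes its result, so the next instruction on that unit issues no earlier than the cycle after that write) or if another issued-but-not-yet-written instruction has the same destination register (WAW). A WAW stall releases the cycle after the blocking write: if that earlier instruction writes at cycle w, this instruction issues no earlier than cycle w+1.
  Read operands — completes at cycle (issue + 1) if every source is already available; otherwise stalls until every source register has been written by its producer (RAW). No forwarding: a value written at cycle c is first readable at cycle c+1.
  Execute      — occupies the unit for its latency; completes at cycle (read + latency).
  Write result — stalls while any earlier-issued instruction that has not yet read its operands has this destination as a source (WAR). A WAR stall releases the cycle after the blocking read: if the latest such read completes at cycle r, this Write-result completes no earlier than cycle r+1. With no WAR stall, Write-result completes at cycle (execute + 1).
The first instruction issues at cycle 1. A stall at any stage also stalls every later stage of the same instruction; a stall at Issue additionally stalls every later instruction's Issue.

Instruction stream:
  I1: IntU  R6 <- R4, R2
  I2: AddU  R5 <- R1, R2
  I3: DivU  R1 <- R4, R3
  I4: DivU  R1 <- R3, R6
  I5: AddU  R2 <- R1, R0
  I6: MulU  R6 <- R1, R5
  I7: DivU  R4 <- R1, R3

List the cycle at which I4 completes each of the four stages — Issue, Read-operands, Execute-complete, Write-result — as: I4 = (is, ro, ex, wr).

I4 = (13, 14, 21, 22)

[I1] 1/2/3/4
[I2] 2/3/5/6
[I3] 3/4/11/12
[I4] 13/14/21/22  (struct: DivU busy until I3 writes@12)
[I5] 14/23/25/26  (RAW R1: wait I4 write@22)
[I6] 15/23/26/27  (RAW R1: wait I4 write@22)
[I7] 23/24/31/32  (struct: DivU busy until I4 writes@22)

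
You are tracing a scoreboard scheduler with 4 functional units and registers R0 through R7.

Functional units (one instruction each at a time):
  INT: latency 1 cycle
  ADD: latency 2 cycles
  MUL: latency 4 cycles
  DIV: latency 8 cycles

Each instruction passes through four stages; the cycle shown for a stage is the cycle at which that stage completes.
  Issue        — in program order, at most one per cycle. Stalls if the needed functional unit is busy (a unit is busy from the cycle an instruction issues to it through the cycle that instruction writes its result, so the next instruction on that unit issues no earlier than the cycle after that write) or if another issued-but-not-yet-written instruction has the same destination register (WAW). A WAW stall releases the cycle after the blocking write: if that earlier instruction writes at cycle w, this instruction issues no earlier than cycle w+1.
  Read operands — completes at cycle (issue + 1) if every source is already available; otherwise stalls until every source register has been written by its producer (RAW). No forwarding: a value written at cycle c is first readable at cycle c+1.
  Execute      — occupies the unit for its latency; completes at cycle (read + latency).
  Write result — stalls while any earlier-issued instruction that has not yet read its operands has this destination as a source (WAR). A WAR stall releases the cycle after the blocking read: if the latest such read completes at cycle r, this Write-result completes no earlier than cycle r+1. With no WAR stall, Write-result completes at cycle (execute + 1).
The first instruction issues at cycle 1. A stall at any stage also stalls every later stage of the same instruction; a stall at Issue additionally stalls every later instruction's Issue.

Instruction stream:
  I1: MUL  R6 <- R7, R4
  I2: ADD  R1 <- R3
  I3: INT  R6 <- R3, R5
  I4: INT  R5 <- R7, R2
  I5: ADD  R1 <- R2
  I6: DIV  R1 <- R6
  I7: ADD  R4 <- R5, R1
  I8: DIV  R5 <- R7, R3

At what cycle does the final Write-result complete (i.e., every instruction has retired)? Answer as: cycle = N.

I1: IS=1 RO=2 EX=6 WR=7
I2: IS=2 RO=3 EX=5 WR=6
I3: IS=8 RO=9 EX=10 WR=11  [WAW R6: wait I1 write@7]
I4: IS=12 RO=13 EX=14 WR=15  [struct: INT busy until I3 writes@11]
I5: IS=13 RO=14 EX=16 WR=17
I6: IS=18 RO=19 EX=27 WR=28  [WAW R1: wait I5 write@17]
I7: IS=19 RO=29 EX=31 WR=32  [RAW R1: wait I6 write@28]
I8: IS=29 RO=30 EX=38 WR=39  [struct: DIV busy until I6 writes@28]

cycle = 39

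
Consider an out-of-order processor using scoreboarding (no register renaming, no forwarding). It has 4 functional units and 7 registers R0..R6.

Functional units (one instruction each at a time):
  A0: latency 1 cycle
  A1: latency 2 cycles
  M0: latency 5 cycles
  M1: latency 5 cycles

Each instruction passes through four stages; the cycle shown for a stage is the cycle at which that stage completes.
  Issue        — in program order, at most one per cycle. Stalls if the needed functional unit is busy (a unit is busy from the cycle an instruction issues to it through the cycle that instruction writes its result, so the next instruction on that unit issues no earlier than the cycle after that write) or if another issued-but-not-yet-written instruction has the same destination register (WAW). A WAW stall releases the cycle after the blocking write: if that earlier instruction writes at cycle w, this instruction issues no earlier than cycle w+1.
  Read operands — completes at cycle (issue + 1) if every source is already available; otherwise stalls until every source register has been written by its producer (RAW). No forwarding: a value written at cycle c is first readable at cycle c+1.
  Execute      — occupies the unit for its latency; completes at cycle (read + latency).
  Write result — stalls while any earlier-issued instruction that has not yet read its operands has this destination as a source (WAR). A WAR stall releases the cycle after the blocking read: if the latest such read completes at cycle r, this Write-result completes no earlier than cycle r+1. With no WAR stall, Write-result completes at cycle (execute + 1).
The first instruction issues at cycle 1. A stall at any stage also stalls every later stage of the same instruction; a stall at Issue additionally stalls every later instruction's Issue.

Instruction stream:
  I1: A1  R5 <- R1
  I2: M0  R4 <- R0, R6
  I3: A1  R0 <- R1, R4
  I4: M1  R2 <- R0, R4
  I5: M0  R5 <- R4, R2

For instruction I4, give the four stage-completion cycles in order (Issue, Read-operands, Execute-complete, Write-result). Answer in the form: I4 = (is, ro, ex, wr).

I4 = (7, 14, 19, 20)

I1 -> (1, 2, 4, 5)
I2 -> (2, 3, 8, 9)
I3 -> (6, 10, 12, 13)  // struct: A1 busy until I1 writes@5, RAW R4: wait I2 write@9
I4 -> (7, 14, 19, 20)  // RAW R0: wait I3 write@13
I5 -> (10, 21, 26, 27)  // struct: M0 busy until I2 writes@9, RAW R2: wait I4 write@20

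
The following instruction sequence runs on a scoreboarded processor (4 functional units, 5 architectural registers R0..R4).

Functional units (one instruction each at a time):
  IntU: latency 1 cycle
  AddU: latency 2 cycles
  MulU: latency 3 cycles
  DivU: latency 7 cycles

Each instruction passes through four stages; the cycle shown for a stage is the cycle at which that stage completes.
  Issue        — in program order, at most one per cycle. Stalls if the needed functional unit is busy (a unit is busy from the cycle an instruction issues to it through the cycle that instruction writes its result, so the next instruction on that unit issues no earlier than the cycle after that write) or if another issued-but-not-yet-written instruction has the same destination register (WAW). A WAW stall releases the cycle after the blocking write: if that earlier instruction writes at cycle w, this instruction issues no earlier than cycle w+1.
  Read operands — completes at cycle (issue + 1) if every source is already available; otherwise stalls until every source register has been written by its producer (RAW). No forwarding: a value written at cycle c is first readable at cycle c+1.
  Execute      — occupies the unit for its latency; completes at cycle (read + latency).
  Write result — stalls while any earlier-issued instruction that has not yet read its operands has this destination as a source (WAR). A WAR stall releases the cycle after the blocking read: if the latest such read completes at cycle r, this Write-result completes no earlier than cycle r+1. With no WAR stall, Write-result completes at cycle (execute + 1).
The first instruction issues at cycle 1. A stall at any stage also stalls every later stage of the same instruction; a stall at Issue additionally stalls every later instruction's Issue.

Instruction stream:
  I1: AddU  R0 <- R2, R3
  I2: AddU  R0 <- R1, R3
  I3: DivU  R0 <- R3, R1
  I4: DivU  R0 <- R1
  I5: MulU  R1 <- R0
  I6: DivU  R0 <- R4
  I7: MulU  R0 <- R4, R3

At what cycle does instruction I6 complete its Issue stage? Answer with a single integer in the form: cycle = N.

1) issue 1, read 2, done 4, write 5
2) issue 6, read 7, done 9, write 10  <struct: AddU busy until I1 writes@5>
3) issue 11, read 12, done 19, write 20  <WAW R0: wait I2 write@10>
4) issue 21, read 22, done 29, write 30  <struct: DivU busy until I3 writes@20>
5) issue 22, read 31, done 34, write 35  <RAW R0: wait I4 write@30>
6) issue 31, read 32, done 39, write 40  <struct: DivU busy until I4 writes@30>
7) issue 41, read 42, done 45, write 46  <WAW R0: wait I6 write@40>

cycle = 31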